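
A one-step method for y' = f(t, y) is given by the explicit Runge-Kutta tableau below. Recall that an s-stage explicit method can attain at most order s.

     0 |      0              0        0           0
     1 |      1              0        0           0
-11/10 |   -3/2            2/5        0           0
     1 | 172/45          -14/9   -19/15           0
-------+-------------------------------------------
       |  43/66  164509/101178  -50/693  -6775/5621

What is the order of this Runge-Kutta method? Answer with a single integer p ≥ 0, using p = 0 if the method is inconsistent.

3

b = (43/66, 164509/101178, -50/693, -6775/5621)
c = (0, 1, -11/10, 1)
Ac = (0, 0, 2/5, -73/450)
Σ b_i: 43/66·1 + 164509/101178·1 + (-50/693)·1 + (-6775/5621)·1 = 1 ✓
b·c: 164509/101178·1 + (-50/693)·(-11/10) + (-6775/5621)·1 = 1/2 ✓
b·c²: 164509/101178·1 + (-50/693)·121/100 + (-6775/5621)·1 = 1/3 ✓
b·Ac: (-50/693)·2/5 + (-6775/5621)·(-73/450) = 1/6 ✓
b·c³: 164509/101178·1 + (-50/693)·(-1331/1000) + (-6775/5621)·1 = 31/60 ≠ 1/4 ⇒ order 3.
b·(c∘Ac): (-50/693)·(-11/25) + (-6775/5621)·(-73/450) = 5/22 ≠ 1/8
b·Ac²: (-50/693)·2/5 + (-6775/5621)·(-13897/4500) = 16177/4380 ≠ 1/12
b·A²c: (-6775/5621)·(-38/75) = 10298/16863 ≠ 1/24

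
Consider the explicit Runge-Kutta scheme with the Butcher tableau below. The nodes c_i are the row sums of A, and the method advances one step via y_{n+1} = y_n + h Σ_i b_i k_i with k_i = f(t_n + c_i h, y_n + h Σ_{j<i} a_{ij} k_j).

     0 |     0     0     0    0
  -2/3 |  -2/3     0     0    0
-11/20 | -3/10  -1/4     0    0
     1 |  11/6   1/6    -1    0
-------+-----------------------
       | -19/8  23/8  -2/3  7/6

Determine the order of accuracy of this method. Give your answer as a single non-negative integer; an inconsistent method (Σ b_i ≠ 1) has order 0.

1

b = (-19/8, 23/8, -2/3, 7/6)
c = (0, -2/3, -11/20, 1)
Ac = (0, 0, 1/6, 79/180)
Σ b_i: (-19/8)·1 + 23/8·1 + (-2/3)·1 + 7/6·1 = 1 ✓
b·c: 23/8·(-2/3) + (-2/3)·(-11/20) + 7/6·1 = -23/60 ≠ 1/2 ⇒ order 1.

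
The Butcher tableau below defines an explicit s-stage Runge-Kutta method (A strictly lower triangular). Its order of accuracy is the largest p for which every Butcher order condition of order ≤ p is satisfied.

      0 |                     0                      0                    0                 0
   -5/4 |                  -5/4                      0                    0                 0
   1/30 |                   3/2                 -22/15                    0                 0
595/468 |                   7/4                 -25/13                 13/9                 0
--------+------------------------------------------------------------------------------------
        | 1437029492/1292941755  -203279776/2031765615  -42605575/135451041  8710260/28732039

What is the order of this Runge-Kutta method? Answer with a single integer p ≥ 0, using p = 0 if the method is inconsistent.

b = (1437029492/1292941755, -203279776/2031765615, -42605575/135451041, 8710260/28732039)
c = (0, -5/4, 1/30, 595/468)
Ac = (0, 0, 11/6, 17213/7020)
Σ b_i: 1437029492/1292941755·1 + (-203279776/2031765615)·1 + (-42605575/135451041)·1 + 8710260/28732039·1 = 1 ✓
b·c: (-203279776/2031765615)·(-5/4) + (-42605575/135451041)·1/30 + 8710260/28732039·595/468 = 1/2 ✓
b·c²: (-203279776/2031765615)·25/16 + (-42605575/135451041)·1/900 + 8710260/28732039·354025/219024 = 1/3 ✓
b·Ac: (-42605575/135451041)·11/6 + 8710260/28732039·17213/7020 = 1/6 ✓
b·c³: (-203279776/2031765615)·(-125/64) + (-42605575/135451041)·1/27000 + 8710260/28732039·210644875/102503232 = 848918576521/1037308699440 ≠ 1/4 ⇒ order 3.
b·(c∘Ac): (-42605575/135451041)·11/180 + 8710260/28732039·2048347/657072 = 615621925/664941474 ≠ 1/8
b·Ac²: (-42605575/135451041)·(-55/24) + 8710260/28732039·(-1264949/421200) = -840492013/4432943160 ≠ 1/12
b·A²c: 8710260/28732039·143/54 = 207594530/258588351 ≠ 1/24

3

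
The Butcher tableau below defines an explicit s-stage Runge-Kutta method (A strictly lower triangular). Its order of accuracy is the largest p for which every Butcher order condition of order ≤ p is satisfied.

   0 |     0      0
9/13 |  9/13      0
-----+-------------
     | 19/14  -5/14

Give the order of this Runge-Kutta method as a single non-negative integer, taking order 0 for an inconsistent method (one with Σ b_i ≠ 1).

1

b = (19/14, -5/14)
c = (0, 9/13)
Σ b_i: 19/14·1 + (-5/14)·1 = 1 ✓
b·c: (-5/14)·9/13 = -45/182 ≠ 1/2 ⇒ order 1.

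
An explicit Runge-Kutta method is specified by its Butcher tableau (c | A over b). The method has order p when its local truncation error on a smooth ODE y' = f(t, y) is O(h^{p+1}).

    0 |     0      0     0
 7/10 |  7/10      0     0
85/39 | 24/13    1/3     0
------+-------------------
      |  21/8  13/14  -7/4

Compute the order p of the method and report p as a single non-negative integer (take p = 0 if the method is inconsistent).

0

b = (21/8, 13/14, -7/4)
c = (0, 7/10, 85/39)
Ac = (0, 0, 7/30)
Σ b_i: 21/8·1 + 13/14·1 + (-7/4)·1 = 101/56 ≠ 1 ⇒ order 0.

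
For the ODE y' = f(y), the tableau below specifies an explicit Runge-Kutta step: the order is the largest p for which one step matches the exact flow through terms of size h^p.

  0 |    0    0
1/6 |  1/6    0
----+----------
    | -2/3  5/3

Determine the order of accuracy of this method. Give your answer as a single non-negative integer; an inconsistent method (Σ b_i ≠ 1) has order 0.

1

b = (-2/3, 5/3)
c = (0, 1/6)
Σ b_i: (-2/3)·1 + 5/3·1 = 1 ✓
b·c: 5/3·1/6 = 5/18 ≠ 1/2 ⇒ order 1.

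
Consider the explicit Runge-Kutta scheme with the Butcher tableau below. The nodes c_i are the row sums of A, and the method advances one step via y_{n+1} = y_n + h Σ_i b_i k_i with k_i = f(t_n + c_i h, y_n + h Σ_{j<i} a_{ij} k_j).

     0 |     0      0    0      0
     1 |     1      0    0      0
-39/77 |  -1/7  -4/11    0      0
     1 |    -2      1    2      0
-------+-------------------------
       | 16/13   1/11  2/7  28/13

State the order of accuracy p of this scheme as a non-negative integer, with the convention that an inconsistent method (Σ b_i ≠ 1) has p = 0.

0

b = (16/13, 1/11, 2/7, 28/13)
c = (0, 1, -39/77, 1)
Ac = (0, 0, -4/11, -1/77)
Σ b_i: 16/13·1 + 1/11·1 + 2/7·1 + 28/13·1 = 3765/1001 ≠ 1 ⇒ order 0.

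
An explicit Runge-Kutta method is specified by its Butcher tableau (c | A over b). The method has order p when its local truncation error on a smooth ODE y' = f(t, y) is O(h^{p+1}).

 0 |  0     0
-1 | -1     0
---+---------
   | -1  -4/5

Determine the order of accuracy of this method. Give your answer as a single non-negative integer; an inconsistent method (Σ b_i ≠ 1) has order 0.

0

b = (-1, -4/5)
c = (0, -1)
Σ b_i: (-1)·1 + (-4/5)·1 = -9/5 ≠ 1 ⇒ order 0.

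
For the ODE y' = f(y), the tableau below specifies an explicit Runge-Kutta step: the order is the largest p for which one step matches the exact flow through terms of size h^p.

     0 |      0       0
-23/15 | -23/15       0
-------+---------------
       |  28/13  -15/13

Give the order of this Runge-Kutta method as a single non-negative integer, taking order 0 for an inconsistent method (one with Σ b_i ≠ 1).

b = (28/13, -15/13)
c = (0, -23/15)
Σ b_i: 28/13·1 + (-15/13)·1 = 1 ✓
b·c: (-15/13)·(-23/15) = 23/13 ≠ 1/2 ⇒ order 1.

1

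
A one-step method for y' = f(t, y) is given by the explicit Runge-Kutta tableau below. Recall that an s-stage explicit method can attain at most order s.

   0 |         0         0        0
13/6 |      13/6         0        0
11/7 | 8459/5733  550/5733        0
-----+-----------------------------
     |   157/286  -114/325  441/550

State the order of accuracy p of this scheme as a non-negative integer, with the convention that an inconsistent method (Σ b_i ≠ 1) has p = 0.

b = (157/286, -114/325, 441/550)
c = (0, 13/6, 11/7)
Ac = (0, 0, 275/1323)
Σ b_i: 157/286·1 + (-114/325)·1 + 441/550·1 = 1 ✓
b·c: (-114/325)·13/6 + 441/550·11/7 = 1/2 ✓
b·c²: (-114/325)·169/36 + 441/550·121/49 = 1/3 ✓
b·Ac: 441/550·275/1323 = 1/6 ✓; 3 stages ⇒ order 3.

3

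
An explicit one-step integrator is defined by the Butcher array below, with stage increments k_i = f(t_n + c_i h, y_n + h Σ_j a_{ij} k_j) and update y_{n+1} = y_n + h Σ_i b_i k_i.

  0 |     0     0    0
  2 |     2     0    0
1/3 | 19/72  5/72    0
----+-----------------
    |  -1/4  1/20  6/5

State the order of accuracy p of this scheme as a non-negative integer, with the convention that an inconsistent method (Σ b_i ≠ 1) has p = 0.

b = (-1/4, 1/20, 6/5)
c = (0, 2, 1/3)
Ac = (0, 0, 5/36)
Σ b_i: (-1/4)·1 + 1/20·1 + 6/5·1 = 1 ✓
b·c: 1/20·2 + 6/5·1/3 = 1/2 ✓
b·c²: 1/20·4 + 6/5·1/9 = 1/3 ✓
b·Ac: 6/5·5/36 = 1/6 ✓; 3 stages ⇒ order 3.

3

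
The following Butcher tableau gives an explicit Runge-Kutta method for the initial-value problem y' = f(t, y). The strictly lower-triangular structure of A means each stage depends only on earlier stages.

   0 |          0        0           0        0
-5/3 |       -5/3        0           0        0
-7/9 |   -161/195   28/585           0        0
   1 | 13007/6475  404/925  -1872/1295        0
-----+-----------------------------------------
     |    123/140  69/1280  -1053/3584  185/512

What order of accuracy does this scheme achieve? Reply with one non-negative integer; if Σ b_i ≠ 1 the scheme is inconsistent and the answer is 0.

b = (123/140, 69/1280, -1053/3584, 185/512)
c = (0, -5/3, -7/9, 1)
Ac = (0, 0, -28/351, 44/111)
Σ b_i: 123/140·1 + 69/1280·1 + (-1053/3584)·1 + 185/512·1 = 1 ✓
b·c: 69/1280·(-5/3) + (-1053/3584)·(-7/9) + 185/512·1 = 1/2 ✓
b·c²: 69/1280·25/9 + (-1053/3584)·49/81 + 185/512·1 = 1/3 ✓
b·Ac: (-1053/3584)·(-28/351) + 185/512·44/111 = 1/6 ✓
b·c³: 69/1280·(-125/27) + (-1053/3584)·(-343/729) + 185/512·1 = 1/4 ✓
b·(c∘Ac): (-1053/3584)·196/3159 + 185/512·44/111 = 1/8 ✓
b·Ac²: (-1053/3584)·140/1053 + 185/512·188/555 = 1/12 ✓
b·A²c: 185/512·64/555 = 1/24 ✓; 4 stages ⇒ order 4.

4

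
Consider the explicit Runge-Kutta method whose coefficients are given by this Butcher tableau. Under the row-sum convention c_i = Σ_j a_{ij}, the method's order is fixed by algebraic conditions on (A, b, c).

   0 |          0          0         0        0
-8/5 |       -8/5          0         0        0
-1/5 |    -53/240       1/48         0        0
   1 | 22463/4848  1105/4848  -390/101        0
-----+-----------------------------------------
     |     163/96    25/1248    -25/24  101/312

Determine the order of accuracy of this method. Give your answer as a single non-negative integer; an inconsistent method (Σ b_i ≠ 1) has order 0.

b = (163/96, 25/1248, -25/24, 101/312)
c = (0, -8/5, -1/5, 1)
Ac = (0, 0, -1/30, 247/606)
Σ b_i: 163/96·1 + 25/1248·1 + (-25/24)·1 + 101/312·1 = 1 ✓
b·c: 25/1248·(-8/5) + (-25/24)·(-1/5) + 101/312·1 = 1/2 ✓
b·c²: 25/1248·64/25 + (-25/24)·1/25 + 101/312·1 = 1/3 ✓
b·Ac: (-25/24)·(-1/30) + 101/312·247/606 = 1/6 ✓
b·c³: 25/1248·(-512/125) + (-25/24)·(-1/125) + 101/312·1 = 1/4 ✓
b·(c∘Ac): (-25/24)·1/150 + 101/312·247/606 = 1/8 ✓
b·Ac²: (-25/24)·4/75 + 101/312·130/303 = 1/12 ✓
b·A²c: 101/312·13/101 = 1/24 ✓; 4 stages ⇒ order 4.

4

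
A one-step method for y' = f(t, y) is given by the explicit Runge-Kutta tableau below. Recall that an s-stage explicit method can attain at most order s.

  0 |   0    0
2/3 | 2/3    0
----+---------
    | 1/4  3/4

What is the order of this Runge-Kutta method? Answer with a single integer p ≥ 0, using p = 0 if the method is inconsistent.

2

b = (1/4, 3/4)
c = (0, 2/3)
Σ b_i: 1/4·1 + 3/4·1 = 1 ✓
b·c: 3/4·2/3 = 1/2 ✓; 2 stages ⇒ order 2.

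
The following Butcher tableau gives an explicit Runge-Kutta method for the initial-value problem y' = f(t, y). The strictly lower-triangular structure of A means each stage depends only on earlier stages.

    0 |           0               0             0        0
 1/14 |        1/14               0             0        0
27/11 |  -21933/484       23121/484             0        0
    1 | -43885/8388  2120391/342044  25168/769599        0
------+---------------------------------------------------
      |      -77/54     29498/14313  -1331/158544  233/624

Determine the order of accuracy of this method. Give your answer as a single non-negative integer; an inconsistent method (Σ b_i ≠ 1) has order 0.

4

b = (-77/54, 29498/14313, -1331/158544, 233/624)
c = (0, 1/14, 27/11, 1)
Ac = (0, 0, 3303/968, 975/1864)
Σ b_i: (-77/54)·1 + 29498/14313·1 + (-1331/158544)·1 + 233/624·1 = 1 ✓
b·c: 29498/14313·1/14 + (-1331/158544)·27/11 + 233/624·1 = 1/2 ✓
b·c²: 29498/14313·1/196 + (-1331/158544)·729/121 + 233/624·1 = 1/3 ✓
b·Ac: (-1331/158544)·3303/968 + 233/624·975/1864 = 1/6 ✓
b·c³: 29498/14313·1/2744 + (-1331/158544)·19683/1331 + 233/624·1 = 1/4 ✓
b·(c∘Ac): (-1331/158544)·89181/10648 + 233/624·975/1864 = 1/8 ✓
b·Ac²: (-1331/158544)·3303/13552 + 233/624·5967/26096 = 1/12 ✓
b·A²c: 233/624·26/233 = 1/24 ✓; 4 stages ⇒ order 4.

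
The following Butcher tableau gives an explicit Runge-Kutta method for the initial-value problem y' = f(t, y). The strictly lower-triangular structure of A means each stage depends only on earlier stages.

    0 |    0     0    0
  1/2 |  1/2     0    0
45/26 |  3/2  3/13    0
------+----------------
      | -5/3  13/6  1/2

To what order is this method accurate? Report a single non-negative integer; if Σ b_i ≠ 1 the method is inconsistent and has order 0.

b = (-5/3, 13/6, 1/2)
c = (0, 1/2, 45/26)
Ac = (0, 0, 3/26)
Σ b_i: (-5/3)·1 + 13/6·1 + 1/2·1 = 1 ✓
b·c: 13/6·1/2 + 1/2·45/26 = 76/39 ≠ 1/2 ⇒ order 1.

1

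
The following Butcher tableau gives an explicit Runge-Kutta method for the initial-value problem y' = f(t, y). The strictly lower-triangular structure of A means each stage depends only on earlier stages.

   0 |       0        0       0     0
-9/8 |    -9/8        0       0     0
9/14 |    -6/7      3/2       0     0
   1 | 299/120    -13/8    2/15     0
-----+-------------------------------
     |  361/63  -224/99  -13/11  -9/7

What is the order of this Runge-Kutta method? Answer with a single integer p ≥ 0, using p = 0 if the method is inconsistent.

2

b = (361/63, -224/99, -13/11, -9/7)
c = (0, -9/8, 9/14, 1)
Ac = (0, 0, -27/16, 4287/2240)
Σ b_i: 361/63·1 + (-224/99)·1 + (-13/11)·1 + (-9/7)·1 = 1 ✓
b·c: (-224/99)·(-9/8) + (-13/11)·9/14 + (-9/7)·1 = 1/2 ✓
b·c²: (-224/99)·81/64 + (-13/11)·81/196 + (-9/7)·1 = -909/196 ≠ 1/3 ⇒ order 2.
b·Ac: (-13/11)·(-27/16) + (-9/7)·4287/2240 = -80433/172480 ≠ 1/6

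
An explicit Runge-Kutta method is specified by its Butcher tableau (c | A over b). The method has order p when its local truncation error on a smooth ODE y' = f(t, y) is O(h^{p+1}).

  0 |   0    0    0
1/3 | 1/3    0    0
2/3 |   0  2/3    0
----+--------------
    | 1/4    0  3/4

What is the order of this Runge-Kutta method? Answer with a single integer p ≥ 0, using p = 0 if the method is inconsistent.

b = (1/4, 0, 3/4)
c = (0, 1/3, 2/3)
Ac = (0, 0, 2/9)
Σ b_i: 1/4·1 + 3/4·1 = 1 ✓
b·c: 3/4·2/3 = 1/2 ✓
b·c²: 3/4·4/9 = 1/3 ✓
b·Ac: 3/4·2/9 = 1/6 ✓; 3 stages ⇒ order 3.

3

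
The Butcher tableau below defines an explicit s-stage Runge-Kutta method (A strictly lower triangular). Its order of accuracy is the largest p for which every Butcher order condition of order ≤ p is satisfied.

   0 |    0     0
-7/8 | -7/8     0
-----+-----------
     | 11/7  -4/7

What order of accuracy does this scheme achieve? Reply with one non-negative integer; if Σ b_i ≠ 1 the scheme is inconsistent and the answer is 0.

2

b = (11/7, -4/7)
c = (0, -7/8)
Σ b_i: 11/7·1 + (-4/7)·1 = 1 ✓
b·c: (-4/7)·(-7/8) = 1/2 ✓; 2 stages ⇒ order 2.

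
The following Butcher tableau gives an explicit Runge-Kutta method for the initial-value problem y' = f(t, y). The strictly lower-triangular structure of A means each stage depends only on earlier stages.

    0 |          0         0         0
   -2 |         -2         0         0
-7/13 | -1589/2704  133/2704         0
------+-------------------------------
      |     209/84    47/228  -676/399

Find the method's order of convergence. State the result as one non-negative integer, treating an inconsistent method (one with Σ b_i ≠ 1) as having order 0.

b = (209/84, 47/228, -676/399)
c = (0, -2, -7/13)
Ac = (0, 0, -133/1352)
Σ b_i: 209/84·1 + 47/228·1 + (-676/399)·1 = 1 ✓
b·c: 47/228·(-2) + (-676/399)·(-7/13) = 1/2 ✓
b·c²: 47/228·4 + (-676/399)·49/169 = 1/3 ✓
b·Ac: (-676/399)·(-133/1352) = 1/6 ✓; 3 stages ⇒ order 3.

3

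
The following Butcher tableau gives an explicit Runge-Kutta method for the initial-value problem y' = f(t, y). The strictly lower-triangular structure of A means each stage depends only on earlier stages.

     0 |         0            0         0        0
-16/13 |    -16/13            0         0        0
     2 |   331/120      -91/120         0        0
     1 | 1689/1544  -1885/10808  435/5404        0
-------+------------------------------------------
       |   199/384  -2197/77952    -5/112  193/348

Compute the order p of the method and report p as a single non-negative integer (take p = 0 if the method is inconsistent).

b = (199/384, -2197/77952, -5/112, 193/348)
c = (0, -16/13, 2, 1)
Ac = (0, 0, 14/15, 145/386)
Σ b_i: 199/384·1 + (-2197/77952)·1 + (-5/112)·1 + 193/348·1 = 1 ✓
b·c: (-2197/77952)·(-16/13) + (-5/112)·2 + 193/348·1 = 1/2 ✓
b·c²: (-2197/77952)·256/169 + (-5/112)·4 + 193/348·1 = 1/3 ✓
b·Ac: (-5/112)·14/15 + 193/348·145/386 = 1/6 ✓
b·c³: (-2197/77952)·(-4096/2197) + (-5/112)·8 + 193/348·1 = 1/4 ✓
b·(c∘Ac): (-5/112)·28/15 + 193/348·145/386 = 1/8 ✓
b·Ac²: (-5/112)·(-224/195) + 193/348·145/2509 = 1/12 ✓
b·A²c: 193/348·29/386 = 1/24 ✓; 4 stages ⇒ order 4.

4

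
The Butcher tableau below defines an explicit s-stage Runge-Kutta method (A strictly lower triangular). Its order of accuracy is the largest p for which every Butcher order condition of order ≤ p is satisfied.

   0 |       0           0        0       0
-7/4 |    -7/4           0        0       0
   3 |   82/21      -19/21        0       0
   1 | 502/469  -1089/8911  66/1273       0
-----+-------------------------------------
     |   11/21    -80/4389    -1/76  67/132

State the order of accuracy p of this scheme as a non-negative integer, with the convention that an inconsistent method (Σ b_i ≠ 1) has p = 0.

b = (11/21, -80/4389, -1/76, 67/132)
c = (0, -7/4, 3, 1)
Ac = (0, 0, 19/12, 99/268)
Σ b_i: 11/21·1 + (-80/4389)·1 + (-1/76)·1 + 67/132·1 = 1 ✓
b·c: (-80/4389)·(-7/4) + (-1/76)·3 + 67/132·1 = 1/2 ✓
b·c²: (-80/4389)·49/16 + (-1/76)·9 + 67/132·1 = 1/3 ✓
b·Ac: (-1/76)·19/12 + 67/132·99/268 = 1/6 ✓
b·c³: (-80/4389)·(-343/64) + (-1/76)·27 + 67/132·1 = 1/4 ✓
b·(c∘Ac): (-1/76)·19/4 + 67/132·99/268 = 1/8 ✓
b·Ac²: (-1/76)·(-133/48) + 67/132·99/1072 = 1/12 ✓
b·A²c: 67/132·11/134 = 1/24 ✓; 4 stages ⇒ order 4.

4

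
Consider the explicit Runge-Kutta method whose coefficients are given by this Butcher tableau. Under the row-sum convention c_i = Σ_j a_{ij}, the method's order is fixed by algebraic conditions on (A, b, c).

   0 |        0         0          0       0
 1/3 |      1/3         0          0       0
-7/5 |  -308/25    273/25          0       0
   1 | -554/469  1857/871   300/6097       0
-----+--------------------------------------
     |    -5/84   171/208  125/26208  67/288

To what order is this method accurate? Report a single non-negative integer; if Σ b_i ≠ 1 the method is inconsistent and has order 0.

4

b = (-5/84, 171/208, 125/26208, 67/288)
c = (0, 1/3, -7/5, 1)
Ac = (0, 0, 91/25, 43/67)
Σ b_i: (-5/84)·1 + 171/208·1 + 125/26208·1 + 67/288·1 = 1 ✓
b·c: 171/208·1/3 + 125/26208·(-7/5) + 67/288·1 = 1/2 ✓
b·c²: 171/208·1/9 + 125/26208·49/25 + 67/288·1 = 1/3 ✓
b·Ac: 125/26208·91/25 + 67/288·43/67 = 1/6 ✓
b·c³: 171/208·1/27 + 125/26208·(-343/125) + 67/288·1 = 1/4 ✓
b·(c∘Ac): 125/26208·(-637/125) + 67/288·43/67 = 1/8 ✓
b·Ac²: 125/26208·91/75 + 67/288·1/3 = 1/12 ✓
b·A²c: 67/288·12/67 = 1/24 ✓; 4 stages ⇒ order 4.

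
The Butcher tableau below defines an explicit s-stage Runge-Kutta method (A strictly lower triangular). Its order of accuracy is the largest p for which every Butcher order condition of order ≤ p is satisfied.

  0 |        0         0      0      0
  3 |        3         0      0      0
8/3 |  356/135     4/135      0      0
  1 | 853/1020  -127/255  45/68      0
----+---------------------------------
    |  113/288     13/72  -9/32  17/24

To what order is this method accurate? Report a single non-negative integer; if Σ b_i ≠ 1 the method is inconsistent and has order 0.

b = (113/288, 13/72, -9/32, 17/24)
c = (0, 3, 8/3, 1)
Ac = (0, 0, 4/45, 23/85)
Σ b_i: 113/288·1 + 13/72·1 + (-9/32)·1 + 17/24·1 = 1 ✓
b·c: 13/72·3 + (-9/32)·8/3 + 17/24·1 = 1/2 ✓
b·c²: 13/72·9 + (-9/32)·64/9 + 17/24·1 = 1/3 ✓
b·Ac: (-9/32)·4/45 + 17/24·23/85 = 1/6 ✓
b·c³: 13/72·27 + (-9/32)·512/27 + 17/24·1 = 1/4 ✓
b·(c∘Ac): (-9/32)·32/135 + 17/24·23/85 = 1/8 ✓
b·Ac²: (-9/32)·4/15 + 17/24·19/85 = 1/12 ✓
b·A²c: 17/24·1/17 = 1/24 ✓; 4 stages ⇒ order 4.

4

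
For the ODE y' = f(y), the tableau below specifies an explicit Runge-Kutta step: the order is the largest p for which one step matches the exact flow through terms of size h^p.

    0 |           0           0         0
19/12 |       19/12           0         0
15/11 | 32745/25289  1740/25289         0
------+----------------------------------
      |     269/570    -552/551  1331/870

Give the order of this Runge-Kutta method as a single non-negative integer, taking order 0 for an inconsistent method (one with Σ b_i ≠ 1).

b = (269/570, -552/551, 1331/870)
c = (0, 19/12, 15/11)
Ac = (0, 0, 145/1331)
Σ b_i: 269/570·1 + (-552/551)·1 + 1331/870·1 = 1 ✓
b·c: (-552/551)·19/12 + 1331/870·15/11 = 1/2 ✓
b·c²: (-552/551)·361/144 + 1331/870·225/121 = 1/3 ✓
b·Ac: 1331/870·145/1331 = 1/6 ✓; 3 stages ⇒ order 3.

3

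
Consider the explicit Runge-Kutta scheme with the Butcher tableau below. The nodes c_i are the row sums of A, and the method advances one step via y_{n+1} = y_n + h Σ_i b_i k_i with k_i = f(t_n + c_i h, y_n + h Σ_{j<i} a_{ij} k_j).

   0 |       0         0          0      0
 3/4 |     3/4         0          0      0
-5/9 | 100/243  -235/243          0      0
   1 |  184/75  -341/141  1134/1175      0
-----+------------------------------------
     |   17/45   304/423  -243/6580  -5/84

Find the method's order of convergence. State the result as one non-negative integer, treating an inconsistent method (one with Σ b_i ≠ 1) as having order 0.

b = (17/45, 304/423, -243/6580, -5/84)
c = (0, 3/4, -5/9, 1)
Ac = (0, 0, -235/324, -47/20)
Σ b_i: 17/45·1 + 304/423·1 + (-243/6580)·1 + (-5/84)·1 = 1 ✓
b·c: 304/423·3/4 + (-243/6580)·(-5/9) + (-5/84)·1 = 1/2 ✓
b·c²: 304/423·9/16 + (-243/6580)·25/81 + (-5/84)·1 = 1/3 ✓
b·Ac: (-243/6580)·(-235/324) + (-5/84)·(-47/20) = 1/6 ✓
b·c³: 304/423·27/64 + (-243/6580)·(-125/729) + (-5/84)·1 = 1/4 ✓
b·(c∘Ac): (-243/6580)·1175/2916 + (-5/84)·(-47/20) = 1/8 ✓
b·Ac²: (-243/6580)·(-235/432) + (-5/84)·(-17/16) = 1/12 ✓
b·A²c: (-5/84)·(-7/10) = 1/24 ✓; 4 stages ⇒ order 4.

4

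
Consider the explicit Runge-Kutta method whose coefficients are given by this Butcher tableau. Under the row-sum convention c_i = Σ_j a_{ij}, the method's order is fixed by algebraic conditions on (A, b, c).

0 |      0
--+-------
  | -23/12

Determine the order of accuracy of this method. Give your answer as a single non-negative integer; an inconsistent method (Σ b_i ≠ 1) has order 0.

b = (-23/12)
c = (0)
Σ b_i: (-23/12)·1 = -23/12 ≠ 1 ⇒ order 0.

0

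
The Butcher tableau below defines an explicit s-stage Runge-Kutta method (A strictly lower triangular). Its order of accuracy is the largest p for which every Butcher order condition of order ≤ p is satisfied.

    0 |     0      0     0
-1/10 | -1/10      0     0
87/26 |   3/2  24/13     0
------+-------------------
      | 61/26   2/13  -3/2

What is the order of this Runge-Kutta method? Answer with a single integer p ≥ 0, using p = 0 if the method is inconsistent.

1

b = (61/26, 2/13, -3/2)
c = (0, -1/10, 87/26)
Ac = (0, 0, -12/65)
Σ b_i: 61/26·1 + 2/13·1 + (-3/2)·1 = 1 ✓
b·c: 2/13·(-1/10) + (-3/2)·87/26 = -1309/260 ≠ 1/2 ⇒ order 1.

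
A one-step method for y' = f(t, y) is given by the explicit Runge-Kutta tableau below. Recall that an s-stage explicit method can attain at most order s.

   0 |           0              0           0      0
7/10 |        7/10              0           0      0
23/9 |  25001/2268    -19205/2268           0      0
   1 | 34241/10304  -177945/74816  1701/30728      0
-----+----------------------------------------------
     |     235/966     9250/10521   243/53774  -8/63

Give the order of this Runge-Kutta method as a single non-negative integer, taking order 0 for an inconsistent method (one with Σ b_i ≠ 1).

b = (235/966, 9250/10521, 243/53774, -8/63)
c = (0, 7/10, 23/9, 1)
Ac = (0, 0, -3841/648, -195/128)
Σ b_i: 235/966·1 + 9250/10521·1 + 243/53774·1 + (-8/63)·1 = 1 ✓
b·c: 9250/10521·7/10 + 243/53774·23/9 + (-8/63)·1 = 1/2 ✓
b·c²: 9250/10521·49/100 + 243/53774·529/81 + (-8/63)·1 = 1/3 ✓
b·Ac: 243/53774·(-3841/648) + (-8/63)·(-195/128) = 1/6 ✓
b·c³: 9250/10521·343/1000 + 243/53774·12167/729 + (-8/63)·1 = 1/4 ✓
b·(c∘Ac): 243/53774·(-88343/5832) + (-8/63)·(-195/128) = 1/8 ✓
b·Ac²: 243/53774·(-26887/6480) + (-8/63)·(-1029/1280) = 1/12 ✓
b·A²c: (-8/63)·(-21/64) = 1/24 ✓; 4 stages ⇒ order 4.

4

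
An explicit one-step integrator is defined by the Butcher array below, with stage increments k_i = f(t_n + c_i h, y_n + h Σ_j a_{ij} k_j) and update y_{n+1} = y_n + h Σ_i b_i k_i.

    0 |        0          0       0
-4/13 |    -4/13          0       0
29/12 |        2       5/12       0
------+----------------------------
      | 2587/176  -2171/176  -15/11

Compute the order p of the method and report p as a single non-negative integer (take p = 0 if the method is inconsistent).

2

b = (2587/176, -2171/176, -15/11)
c = (0, -4/13, 29/12)
Ac = (0, 0, -5/39)
Σ b_i: 2587/176·1 + (-2171/176)·1 + (-15/11)·1 = 1 ✓
b·c: (-2171/176)·(-4/13) + (-15/11)·29/12 = 1/2 ✓
b·c²: (-2171/176)·16/169 + (-15/11)·841/144 = -62681/6864 ≠ 1/3 ⇒ order 2.
b·Ac: (-15/11)·(-5/39) = 25/143 ≠ 1/6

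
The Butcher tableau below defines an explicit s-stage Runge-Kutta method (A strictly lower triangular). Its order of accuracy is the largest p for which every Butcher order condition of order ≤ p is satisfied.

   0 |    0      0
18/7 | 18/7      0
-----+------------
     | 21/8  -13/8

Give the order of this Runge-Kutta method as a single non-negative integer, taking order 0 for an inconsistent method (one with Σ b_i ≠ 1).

b = (21/8, -13/8)
c = (0, 18/7)
Σ b_i: 21/8·1 + (-13/8)·1 = 1 ✓
b·c: (-13/8)·18/7 = -117/28 ≠ 1/2 ⇒ order 1.

1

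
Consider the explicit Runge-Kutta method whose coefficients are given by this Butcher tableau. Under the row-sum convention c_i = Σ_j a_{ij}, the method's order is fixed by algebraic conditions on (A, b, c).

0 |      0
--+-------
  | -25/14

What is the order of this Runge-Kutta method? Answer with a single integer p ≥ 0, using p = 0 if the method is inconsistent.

b = (-25/14)
c = (0)
Σ b_i: (-25/14)·1 = -25/14 ≠ 1 ⇒ order 0.

0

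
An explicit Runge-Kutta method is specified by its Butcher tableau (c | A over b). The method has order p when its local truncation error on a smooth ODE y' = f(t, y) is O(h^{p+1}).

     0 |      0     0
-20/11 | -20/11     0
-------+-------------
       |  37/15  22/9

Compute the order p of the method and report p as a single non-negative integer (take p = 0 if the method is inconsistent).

b = (37/15, 22/9)
c = (0, -20/11)
Σ b_i: 37/15·1 + 22/9·1 = 221/45 ≠ 1 ⇒ order 0.

0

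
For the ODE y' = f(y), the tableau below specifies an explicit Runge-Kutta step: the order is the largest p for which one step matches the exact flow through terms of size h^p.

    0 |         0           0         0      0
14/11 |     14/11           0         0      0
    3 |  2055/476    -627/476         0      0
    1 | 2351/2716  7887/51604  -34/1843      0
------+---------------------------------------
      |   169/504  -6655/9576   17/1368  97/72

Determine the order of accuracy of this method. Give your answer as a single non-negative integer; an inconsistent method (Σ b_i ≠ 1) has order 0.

b = (169/504, -6655/9576, 17/1368, 97/72)
c = (0, 14/11, 3, 1)
Ac = (0, 0, -57/34, 27/194)
Σ b_i: 169/504·1 + (-6655/9576)·1 + 17/1368·1 + 97/72·1 = 1 ✓
b·c: (-6655/9576)·14/11 + 17/1368·3 + 97/72·1 = 1/2 ✓
b·c²: (-6655/9576)·196/121 + 17/1368·9 + 97/72·1 = 1/3 ✓
b·Ac: 17/1368·(-57/34) + 97/72·27/194 = 1/6 ✓
b·c³: (-6655/9576)·2744/1331 + 17/1368·27 + 97/72·1 = 1/4 ✓
b·(c∘Ac): 17/1368·(-171/34) + 97/72·27/194 = 1/8 ✓
b·Ac²: 17/1368·(-399/187) + 97/72·87/1067 = 1/12 ✓
b·A²c: 97/72·3/97 = 1/24 ✓; 4 stages ⇒ order 4.

4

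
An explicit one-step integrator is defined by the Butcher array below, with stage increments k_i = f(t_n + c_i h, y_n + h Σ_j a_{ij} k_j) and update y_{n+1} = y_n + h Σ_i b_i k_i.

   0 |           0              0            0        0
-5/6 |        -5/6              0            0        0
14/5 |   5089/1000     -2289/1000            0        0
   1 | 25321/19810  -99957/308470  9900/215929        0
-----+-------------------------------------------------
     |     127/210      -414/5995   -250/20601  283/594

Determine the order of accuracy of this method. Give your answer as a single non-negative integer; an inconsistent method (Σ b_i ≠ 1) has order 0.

4

b = (127/210, -414/5995, -250/20601, 283/594)
c = (0, -5/6, 14/5, 1)
Ac = (0, 0, 763/400, 451/1132)
Σ b_i: 127/210·1 + (-414/5995)·1 + (-250/20601)·1 + 283/594·1 = 1 ✓
b·c: (-414/5995)·(-5/6) + (-250/20601)·14/5 + 283/594·1 = 1/2 ✓
b·c²: (-414/5995)·25/36 + (-250/20601)·196/25 + 283/594·1 = 1/3 ✓
b·Ac: (-250/20601)·763/400 + 283/594·451/1132 = 1/6 ✓
b·c³: (-414/5995)·(-125/216) + (-250/20601)·2744/125 + 283/594·1 = 1/4 ✓
b·(c∘Ac): (-250/20601)·5341/1000 + 283/594·451/1132 = 1/8 ✓
b·Ac²: (-250/20601)·(-763/480) + 283/594·913/6792 = 1/12 ✓
b·A²c: 283/594·99/1132 = 1/24 ✓; 4 stages ⇒ order 4.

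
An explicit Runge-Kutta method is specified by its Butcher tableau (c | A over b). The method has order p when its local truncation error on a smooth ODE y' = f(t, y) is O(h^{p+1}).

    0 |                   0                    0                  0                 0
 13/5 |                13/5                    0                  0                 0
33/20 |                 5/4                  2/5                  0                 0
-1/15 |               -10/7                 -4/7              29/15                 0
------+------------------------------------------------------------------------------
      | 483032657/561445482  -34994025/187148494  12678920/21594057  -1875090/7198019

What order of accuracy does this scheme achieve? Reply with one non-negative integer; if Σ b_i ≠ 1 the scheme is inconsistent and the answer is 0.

3

b = (483032657/561445482, -34994025/187148494, 12678920/21594057, -1875090/7198019)
c = (0, 13/5, 33/20, -1/15)
Ac = (0, 0, 26/25, 1193/700)
Σ b_i: 483032657/561445482·1 + (-34994025/187148494)·1 + 12678920/21594057·1 + (-1875090/7198019)·1 = 1 ✓
b·c: (-34994025/187148494)·13/5 + 12678920/21594057·33/20 + (-1875090/7198019)·(-1/15) = 1/2 ✓
b·c²: (-34994025/187148494)·169/25 + 12678920/21594057·1089/400 + (-1875090/7198019)·1/225 = 1/3 ✓
b·Ac: 12678920/21594057·26/25 + (-1875090/7198019)·1193/700 = 1/6 ✓
b·c³: (-34994025/187148494)·2197/125 + 12678920/21594057·35937/8000 + (-1875090/7198019)·(-1/3375) = -8406553469/12956434200 ≠ 1/4 ⇒ order 3.
b·(c∘Ac): 12678920/21594057·429/250 + (-1875090/7198019)·(-1193/10500) = 373269409/359900950 ≠ 1/8
b·Ac²: 12678920/21594057·338/125 + (-1875090/7198019)·19609/14000 = 5280961087/4318811400 ≠ 1/12
b·A²c: (-1875090/7198019)·754/375 = -94254524/179950475 ≠ 1/24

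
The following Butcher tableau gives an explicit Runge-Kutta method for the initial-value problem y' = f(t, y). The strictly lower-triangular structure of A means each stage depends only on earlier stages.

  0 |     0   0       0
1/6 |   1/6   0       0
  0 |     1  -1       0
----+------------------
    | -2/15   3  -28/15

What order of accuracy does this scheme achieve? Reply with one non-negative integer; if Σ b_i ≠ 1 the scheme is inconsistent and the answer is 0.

2

b = (-2/15, 3, -28/15)
c = (0, 1/6, 0)
Ac = (0, 0, -1/6)
Σ b_i: (-2/15)·1 + 3·1 + (-28/15)·1 = 1 ✓
b·c: 3·1/6 = 1/2 ✓
b·c²: 3·1/36 = 1/12 ≠ 1/3 ⇒ order 2.
b·Ac: (-28/15)·(-1/6) = 14/45 ≠ 1/6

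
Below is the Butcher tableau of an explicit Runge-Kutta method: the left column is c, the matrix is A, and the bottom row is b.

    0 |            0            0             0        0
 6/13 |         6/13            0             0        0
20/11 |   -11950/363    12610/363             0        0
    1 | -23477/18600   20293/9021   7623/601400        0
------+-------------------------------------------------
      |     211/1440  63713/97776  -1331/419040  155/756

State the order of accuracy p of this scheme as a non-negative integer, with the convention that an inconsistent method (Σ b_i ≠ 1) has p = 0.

b = (211/1440, 63713/97776, -1331/419040, 155/756)
c = (0, 6/13, 20/11, 1)
Ac = (0, 0, 1940/121, 329/310)
Σ b_i: 211/1440·1 + 63713/97776·1 + (-1331/419040)·1 + 155/756·1 = 1 ✓
b·c: 63713/97776·6/13 + (-1331/419040)·20/11 + 155/756·1 = 1/2 ✓
b·c²: 63713/97776·36/169 + (-1331/419040)·400/121 + 155/756·1 = 1/3 ✓
b·Ac: (-1331/419040)·1940/121 + 155/756·329/310 = 1/6 ✓
b·c³: 63713/97776·216/2197 + (-1331/419040)·8000/1331 + 155/756·1 = 1/4 ✓
b·(c∘Ac): (-1331/419040)·38800/1331 + 155/756·329/310 = 1/8 ✓
b·Ac²: (-1331/419040)·11640/1573 + 155/756·210/403 = 1/12 ✓
b·A²c: 155/756·63/310 = 1/24 ✓; 4 stages ⇒ order 4.

4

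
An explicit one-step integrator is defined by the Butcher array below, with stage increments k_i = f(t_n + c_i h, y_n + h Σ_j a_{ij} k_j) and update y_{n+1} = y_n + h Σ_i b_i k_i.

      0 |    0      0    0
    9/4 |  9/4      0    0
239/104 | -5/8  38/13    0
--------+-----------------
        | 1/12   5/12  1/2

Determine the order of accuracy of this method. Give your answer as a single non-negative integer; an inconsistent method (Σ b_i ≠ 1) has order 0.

b = (1/12, 5/12, 1/2)
c = (0, 9/4, 239/104)
Ac = (0, 0, 171/26)
Σ b_i: 1/12·1 + 5/12·1 + 1/2·1 = 1 ✓
b·c: 5/12·9/4 + 1/2·239/104 = 217/104 ≠ 1/2 ⇒ order 1.

1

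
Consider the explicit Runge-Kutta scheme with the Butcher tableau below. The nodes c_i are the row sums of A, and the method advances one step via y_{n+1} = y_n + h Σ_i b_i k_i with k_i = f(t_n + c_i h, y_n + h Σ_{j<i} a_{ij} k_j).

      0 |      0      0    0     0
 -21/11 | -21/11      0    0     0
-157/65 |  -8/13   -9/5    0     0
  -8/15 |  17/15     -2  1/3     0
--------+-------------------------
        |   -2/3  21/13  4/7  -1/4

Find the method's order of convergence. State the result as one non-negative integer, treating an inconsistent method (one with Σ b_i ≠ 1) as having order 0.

0

b = (-2/3, 21/13, 4/7, -1/4)
c = (0, -21/11, -157/65, -8/15)
Ac = (0, 0, 189/55, 6463/2145)
Σ b_i: (-2/3)·1 + 21/13·1 + 4/7·1 + (-1/4)·1 = 1387/1092 ≠ 1 ⇒ order 0.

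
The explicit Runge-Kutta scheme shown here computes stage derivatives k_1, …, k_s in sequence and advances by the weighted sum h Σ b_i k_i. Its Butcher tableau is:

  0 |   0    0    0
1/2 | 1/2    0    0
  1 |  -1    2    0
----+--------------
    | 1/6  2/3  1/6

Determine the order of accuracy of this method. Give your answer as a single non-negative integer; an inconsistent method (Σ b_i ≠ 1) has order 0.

b = (1/6, 2/3, 1/6)
c = (0, 1/2, 1)
Ac = (0, 0, 1)
Σ b_i: 1/6·1 + 2/3·1 + 1/6·1 = 1 ✓
b·c: 2/3·1/2 + 1/6·1 = 1/2 ✓
b·c²: 2/3·1/4 + 1/6·1 = 1/3 ✓
b·Ac: 1/6·1 = 1/6 ✓; 3 stages ⇒ order 3.

3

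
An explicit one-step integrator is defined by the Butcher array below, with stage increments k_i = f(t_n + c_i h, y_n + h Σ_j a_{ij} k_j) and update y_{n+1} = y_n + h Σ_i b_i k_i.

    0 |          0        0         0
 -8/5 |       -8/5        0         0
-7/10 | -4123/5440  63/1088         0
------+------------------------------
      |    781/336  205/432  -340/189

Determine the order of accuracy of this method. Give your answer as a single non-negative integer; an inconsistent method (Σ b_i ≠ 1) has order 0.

3

b = (781/336, 205/432, -340/189)
c = (0, -8/5, -7/10)
Ac = (0, 0, -63/680)
Σ b_i: 781/336·1 + 205/432·1 + (-340/189)·1 = 1 ✓
b·c: 205/432·(-8/5) + (-340/189)·(-7/10) = 1/2 ✓
b·c²: 205/432·64/25 + (-340/189)·49/100 = 1/3 ✓
b·Ac: (-340/189)·(-63/680) = 1/6 ✓; 3 stages ⇒ order 3.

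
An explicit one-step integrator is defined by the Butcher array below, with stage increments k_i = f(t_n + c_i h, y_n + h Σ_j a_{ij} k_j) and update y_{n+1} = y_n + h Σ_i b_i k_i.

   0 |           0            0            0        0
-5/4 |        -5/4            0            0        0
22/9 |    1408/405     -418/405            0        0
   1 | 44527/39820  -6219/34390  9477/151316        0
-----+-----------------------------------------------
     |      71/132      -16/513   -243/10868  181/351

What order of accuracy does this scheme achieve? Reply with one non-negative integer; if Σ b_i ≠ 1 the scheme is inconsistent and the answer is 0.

4

b = (71/132, -16/513, -243/10868, 181/351)
c = (0, -5/4, 22/9, 1)
Ac = (0, 0, 209/162, 549/1448)
Σ b_i: 71/132·1 + (-16/513)·1 + (-243/10868)·1 + 181/351·1 = 1 ✓
b·c: (-16/513)·(-5/4) + (-243/10868)·22/9 + 181/351·1 = 1/2 ✓
b·c²: (-16/513)·25/16 + (-243/10868)·484/81 + 181/351·1 = 1/3 ✓
b·Ac: (-243/10868)·209/162 + 181/351·549/1448 = 1/6 ✓
b·c³: (-16/513)·(-125/64) + (-243/10868)·10648/729 + 181/351·1 = 1/4 ✓
b·(c∘Ac): (-243/10868)·2299/729 + 181/351·549/1448 = 1/8 ✓
b·Ac²: (-243/10868)·(-1045/648) + 181/351·531/5792 = 1/12 ✓
b·A²c: 181/351·117/1448 = 1/24 ✓; 4 stages ⇒ order 4.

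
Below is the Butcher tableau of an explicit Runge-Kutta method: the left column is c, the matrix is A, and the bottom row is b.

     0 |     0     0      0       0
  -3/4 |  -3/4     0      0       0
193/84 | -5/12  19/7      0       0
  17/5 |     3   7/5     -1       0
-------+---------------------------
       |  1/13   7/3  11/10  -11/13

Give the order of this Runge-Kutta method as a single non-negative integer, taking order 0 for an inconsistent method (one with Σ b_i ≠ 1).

b = (1/13, 7/3, 11/10, -11/13)
c = (0, -3/4, 193/84, 17/5)
Ac = (0, 0, -57/28, -703/210)
Σ b_i: 1/13·1 + 7/3·1 + 11/10·1 + (-11/13)·1 = 1039/390 ≠ 1 ⇒ order 0.

0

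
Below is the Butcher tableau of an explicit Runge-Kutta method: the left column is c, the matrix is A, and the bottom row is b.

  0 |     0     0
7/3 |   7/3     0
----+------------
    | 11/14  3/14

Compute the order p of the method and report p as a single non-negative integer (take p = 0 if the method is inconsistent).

b = (11/14, 3/14)
c = (0, 7/3)
Σ b_i: 11/14·1 + 3/14·1 = 1 ✓
b·c: 3/14·7/3 = 1/2 ✓; 2 stages ⇒ order 2.

2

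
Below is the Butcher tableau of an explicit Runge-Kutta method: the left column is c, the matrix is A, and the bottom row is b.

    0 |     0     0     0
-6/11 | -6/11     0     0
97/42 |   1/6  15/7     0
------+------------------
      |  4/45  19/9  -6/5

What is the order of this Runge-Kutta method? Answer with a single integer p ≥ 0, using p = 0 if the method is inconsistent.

1

b = (4/45, 19/9, -6/5)
c = (0, -6/11, 97/42)
Ac = (0, 0, -90/77)
Σ b_i: 4/45·1 + 19/9·1 + (-6/5)·1 = 1 ✓
b·c: 19/9·(-6/11) + (-6/5)·97/42 = -4531/1155 ≠ 1/2 ⇒ order 1.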